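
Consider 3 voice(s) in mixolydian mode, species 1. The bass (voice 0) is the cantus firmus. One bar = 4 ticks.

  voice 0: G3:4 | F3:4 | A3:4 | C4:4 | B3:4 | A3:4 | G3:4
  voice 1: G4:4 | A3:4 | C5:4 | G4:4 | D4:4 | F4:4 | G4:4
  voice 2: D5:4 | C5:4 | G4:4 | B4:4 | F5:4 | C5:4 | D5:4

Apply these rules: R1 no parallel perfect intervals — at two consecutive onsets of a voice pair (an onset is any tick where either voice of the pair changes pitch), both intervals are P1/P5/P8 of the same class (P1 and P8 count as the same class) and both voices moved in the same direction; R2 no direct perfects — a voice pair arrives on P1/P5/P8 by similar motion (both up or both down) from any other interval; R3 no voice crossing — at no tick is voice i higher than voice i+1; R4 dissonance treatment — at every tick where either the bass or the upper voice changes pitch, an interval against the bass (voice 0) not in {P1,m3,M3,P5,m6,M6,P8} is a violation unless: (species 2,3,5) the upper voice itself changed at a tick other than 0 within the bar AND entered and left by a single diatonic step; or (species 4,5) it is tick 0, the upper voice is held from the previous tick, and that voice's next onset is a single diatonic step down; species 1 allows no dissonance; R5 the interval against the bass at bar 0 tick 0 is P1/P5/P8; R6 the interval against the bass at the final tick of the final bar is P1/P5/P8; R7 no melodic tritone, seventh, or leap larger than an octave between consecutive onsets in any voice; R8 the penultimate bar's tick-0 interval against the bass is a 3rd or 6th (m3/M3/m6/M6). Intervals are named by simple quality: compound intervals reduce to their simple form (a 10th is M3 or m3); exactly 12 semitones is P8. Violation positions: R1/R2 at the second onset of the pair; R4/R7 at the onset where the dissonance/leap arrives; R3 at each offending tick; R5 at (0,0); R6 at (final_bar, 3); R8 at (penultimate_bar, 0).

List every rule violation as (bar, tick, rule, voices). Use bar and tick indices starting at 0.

(1, 0, R1, (0, 2))
(1, 0, R7, (1,))
(2, 0, R3, (1, 2))
(2, 0, R4, (0, 2))
(2, 0, R7, (1,))
(2, 1, R3, (1, 2))
(2, 2, R3, (1, 2))
(2, 3, R3, (1, 2))
(3, 0, R4, (0, 2))
(4, 0, R4, (0, 2))
(4, 0, R7, (2,))
(6, 0, R1, (1, 2))

bar 0: v0=G3 v1=G4 v2=D5 downbeat P5
bar 1: v0=F3 v1=A3 v2=C5 downbeat P5
bar 2: v0=A3 v1=C5 v2=G4 downbeat m7
bar 3: v0=C4 v1=G4 v2=B4 downbeat M7
bar 4: v0=B3 v1=D4 v2=F5 downbeat TT
bar 5: v0=A3 v1=F4 v2=C5 downbeat m3
bar 6: v0=G3 v1=G4 v2=D5 downbeat P5
  -> R1 @ bar 1 tick 0 v(0, 2): G3/D5 P5 -> F3/C5 P5 similar
  -> R7 @ bar 1 tick 0 v(1,): G4->A3 leap 10st
  -> R3 @ bar 2 tick 0 v(1, 2): C5 above G4
  -> R4 @ bar 2 tick 0 v(0, 2): A3/G4 m7 untreated
  -> R7 @ bar 2 tick 0 v(1,): A3->C5 leap 15st
  -> R3 @ bar 2 tick 1 v(1, 2): C5 above G4
  -> R3 @ bar 2 tick 2 v(1, 2): C5 above G4
  -> R3 @ bar 2 tick 3 v(1, 2): C5 above G4
  -> R4 @ bar 3 tick 0 v(0, 2): C4/B4 M7 untreated
  -> R4 @ bar 4 tick 0 v(0, 2): B3/F5 TT untreated
  -> R7 @ bar 4 tick 0 v(2,): B4->F5 leap 6st
  -> R1 @ bar 6 tick 0 v(1, 2): F4/C5 P5 -> G4/D5 P5 similar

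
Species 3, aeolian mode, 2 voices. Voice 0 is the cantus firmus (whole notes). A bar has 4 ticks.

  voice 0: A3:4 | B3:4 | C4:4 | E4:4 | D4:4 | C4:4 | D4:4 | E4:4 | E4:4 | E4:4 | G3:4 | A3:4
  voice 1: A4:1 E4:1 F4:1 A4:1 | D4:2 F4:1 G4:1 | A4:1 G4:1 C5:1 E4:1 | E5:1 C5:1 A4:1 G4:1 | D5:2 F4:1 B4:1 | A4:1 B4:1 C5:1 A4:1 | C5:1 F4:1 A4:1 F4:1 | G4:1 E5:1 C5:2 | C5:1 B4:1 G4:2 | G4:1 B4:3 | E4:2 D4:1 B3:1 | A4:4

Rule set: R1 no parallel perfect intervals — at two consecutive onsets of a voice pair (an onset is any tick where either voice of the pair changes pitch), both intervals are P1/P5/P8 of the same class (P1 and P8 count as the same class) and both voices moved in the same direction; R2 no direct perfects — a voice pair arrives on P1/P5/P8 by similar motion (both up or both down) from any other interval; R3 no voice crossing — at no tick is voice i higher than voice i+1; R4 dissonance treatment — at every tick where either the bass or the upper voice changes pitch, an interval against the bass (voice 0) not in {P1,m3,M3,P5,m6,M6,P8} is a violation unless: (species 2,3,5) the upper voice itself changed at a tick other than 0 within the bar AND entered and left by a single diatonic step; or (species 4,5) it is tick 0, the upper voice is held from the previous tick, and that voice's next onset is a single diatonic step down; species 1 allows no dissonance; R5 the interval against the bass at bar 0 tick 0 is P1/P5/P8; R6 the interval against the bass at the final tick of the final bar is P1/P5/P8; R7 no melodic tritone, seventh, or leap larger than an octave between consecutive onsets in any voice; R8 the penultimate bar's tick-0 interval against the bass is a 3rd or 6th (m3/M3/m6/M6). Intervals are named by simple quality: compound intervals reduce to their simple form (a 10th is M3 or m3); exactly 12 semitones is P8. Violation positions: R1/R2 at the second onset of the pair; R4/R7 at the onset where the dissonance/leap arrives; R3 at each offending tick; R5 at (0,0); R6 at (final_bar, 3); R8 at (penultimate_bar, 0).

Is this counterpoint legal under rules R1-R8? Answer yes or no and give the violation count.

No (7 violations)

bar 0: v0=A3 v1=A4 (P8)
bar 1: v0=B3 v1=D4 (m3)
bar 2: v0=C4 v1=A4 (M6)
bar 3: v0=E4 v1=E5 (P8)
bar 4: v0=D4 v1=D5 (P8)
bar 5: v0=C4 v1=A4 (M6)
bar 6: v0=D4 v1=C5 (m7)
bar 7: v0=E4 v1=G4 (m3)
bar 8: v0=E4 v1=C5 (m6)
bar 9: v0=E4 v1=G4 (m3)
bar 10: v0=G3 v1=E4 (M6)
bar 11: v0=A3 v1=A4 (P8)
  R4 @ bar1.2: B3/F4 TT untreated
  R2 @ bar3.0: C4/E4 M3 -> E4/E5 P8 similar
  R4 @ bar3.2: E4/A4 P4 untreated
  R7 @ bar4.3: F4->B4 leap 6st
  R4 @ bar6.0: D4/C5 m7 untreated
  R2 @ bar11.0: G3/B3 M3 -> A3/A4 P8 similar
  R7 @ bar11.0: B3->A4 leap 10st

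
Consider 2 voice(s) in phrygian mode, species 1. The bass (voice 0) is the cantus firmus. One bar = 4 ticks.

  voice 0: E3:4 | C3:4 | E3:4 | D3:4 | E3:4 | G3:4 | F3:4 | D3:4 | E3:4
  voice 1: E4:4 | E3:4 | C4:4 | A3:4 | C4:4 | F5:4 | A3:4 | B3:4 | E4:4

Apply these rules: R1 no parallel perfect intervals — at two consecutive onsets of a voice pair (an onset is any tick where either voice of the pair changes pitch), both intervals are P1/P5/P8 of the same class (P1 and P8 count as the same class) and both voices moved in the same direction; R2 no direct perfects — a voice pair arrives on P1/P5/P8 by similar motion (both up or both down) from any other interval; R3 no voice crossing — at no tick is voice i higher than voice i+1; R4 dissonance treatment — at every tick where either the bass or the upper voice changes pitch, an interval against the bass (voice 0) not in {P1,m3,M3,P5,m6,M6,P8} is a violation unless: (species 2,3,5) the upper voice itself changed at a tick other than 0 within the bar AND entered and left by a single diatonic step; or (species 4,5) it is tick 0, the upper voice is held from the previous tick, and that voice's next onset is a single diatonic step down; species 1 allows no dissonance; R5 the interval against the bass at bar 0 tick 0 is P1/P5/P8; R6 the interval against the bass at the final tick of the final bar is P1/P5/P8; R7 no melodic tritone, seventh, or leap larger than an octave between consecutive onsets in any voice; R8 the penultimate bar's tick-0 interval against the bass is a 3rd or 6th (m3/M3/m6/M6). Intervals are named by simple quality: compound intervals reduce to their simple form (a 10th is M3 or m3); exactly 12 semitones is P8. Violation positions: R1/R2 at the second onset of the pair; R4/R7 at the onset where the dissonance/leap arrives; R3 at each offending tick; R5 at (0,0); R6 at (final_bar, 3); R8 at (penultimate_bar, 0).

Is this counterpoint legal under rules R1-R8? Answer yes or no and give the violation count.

No (5 violations)

bar 0: v0=E3 v1=E4 (P8)
bar 1: v0=C3 v1=E3 (M3)
bar 2: v0=E3 v1=C4 (m6)
bar 3: v0=D3 v1=A3 (P5)
bar 4: v0=E3 v1=C4 (m6)
bar 5: v0=G3 v1=F5 (m7)
bar 6: v0=F3 v1=A3 (M3)
bar 7: v0=D3 v1=B3 (M6)
bar 8: v0=E3 v1=E4 (P8)
  R2 @ bar3.0: E3/C4 m6 -> D3/A3 P5 similar
  R4 @ bar5.0: G3/F5 m7 untreated
  R7 @ bar5.0: C4->F5 leap 17st
  R7 @ bar6.0: F5->A3 leap 20st
  R2 @ bar8.0: D3/B3 M6 -> E3/E4 P8 similar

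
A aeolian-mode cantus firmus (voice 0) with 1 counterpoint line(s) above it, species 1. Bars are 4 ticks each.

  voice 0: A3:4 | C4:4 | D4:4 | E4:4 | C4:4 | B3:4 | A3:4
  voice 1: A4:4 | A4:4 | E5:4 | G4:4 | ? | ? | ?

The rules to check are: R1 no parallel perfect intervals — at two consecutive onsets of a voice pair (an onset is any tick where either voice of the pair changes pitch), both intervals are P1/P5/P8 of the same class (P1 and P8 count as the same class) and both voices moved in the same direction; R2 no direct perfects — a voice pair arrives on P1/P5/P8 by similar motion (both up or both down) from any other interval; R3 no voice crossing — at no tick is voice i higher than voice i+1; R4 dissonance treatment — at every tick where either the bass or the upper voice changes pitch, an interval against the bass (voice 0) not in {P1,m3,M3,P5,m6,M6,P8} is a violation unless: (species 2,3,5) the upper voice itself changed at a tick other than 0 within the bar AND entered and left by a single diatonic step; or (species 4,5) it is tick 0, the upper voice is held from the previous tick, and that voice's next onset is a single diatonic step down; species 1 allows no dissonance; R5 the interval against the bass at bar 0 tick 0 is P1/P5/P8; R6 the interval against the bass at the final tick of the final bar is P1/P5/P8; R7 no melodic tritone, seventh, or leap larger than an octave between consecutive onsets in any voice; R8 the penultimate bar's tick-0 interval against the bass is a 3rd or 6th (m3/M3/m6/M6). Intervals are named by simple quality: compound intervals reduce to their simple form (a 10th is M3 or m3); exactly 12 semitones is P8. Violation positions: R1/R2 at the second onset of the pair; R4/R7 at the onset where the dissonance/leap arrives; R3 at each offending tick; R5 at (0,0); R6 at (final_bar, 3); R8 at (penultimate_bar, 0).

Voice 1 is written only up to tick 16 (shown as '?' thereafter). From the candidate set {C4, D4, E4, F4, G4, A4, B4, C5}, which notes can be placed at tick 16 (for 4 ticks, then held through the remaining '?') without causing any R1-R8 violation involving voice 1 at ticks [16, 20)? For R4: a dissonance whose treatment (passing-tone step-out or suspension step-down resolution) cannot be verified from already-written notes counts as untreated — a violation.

{A4, C5, E4, G4}

C4: violates R2
D4: violates R4
E4: legal
F4: violates R4
G4: legal
A4: legal
B4: violates R4
C5: legal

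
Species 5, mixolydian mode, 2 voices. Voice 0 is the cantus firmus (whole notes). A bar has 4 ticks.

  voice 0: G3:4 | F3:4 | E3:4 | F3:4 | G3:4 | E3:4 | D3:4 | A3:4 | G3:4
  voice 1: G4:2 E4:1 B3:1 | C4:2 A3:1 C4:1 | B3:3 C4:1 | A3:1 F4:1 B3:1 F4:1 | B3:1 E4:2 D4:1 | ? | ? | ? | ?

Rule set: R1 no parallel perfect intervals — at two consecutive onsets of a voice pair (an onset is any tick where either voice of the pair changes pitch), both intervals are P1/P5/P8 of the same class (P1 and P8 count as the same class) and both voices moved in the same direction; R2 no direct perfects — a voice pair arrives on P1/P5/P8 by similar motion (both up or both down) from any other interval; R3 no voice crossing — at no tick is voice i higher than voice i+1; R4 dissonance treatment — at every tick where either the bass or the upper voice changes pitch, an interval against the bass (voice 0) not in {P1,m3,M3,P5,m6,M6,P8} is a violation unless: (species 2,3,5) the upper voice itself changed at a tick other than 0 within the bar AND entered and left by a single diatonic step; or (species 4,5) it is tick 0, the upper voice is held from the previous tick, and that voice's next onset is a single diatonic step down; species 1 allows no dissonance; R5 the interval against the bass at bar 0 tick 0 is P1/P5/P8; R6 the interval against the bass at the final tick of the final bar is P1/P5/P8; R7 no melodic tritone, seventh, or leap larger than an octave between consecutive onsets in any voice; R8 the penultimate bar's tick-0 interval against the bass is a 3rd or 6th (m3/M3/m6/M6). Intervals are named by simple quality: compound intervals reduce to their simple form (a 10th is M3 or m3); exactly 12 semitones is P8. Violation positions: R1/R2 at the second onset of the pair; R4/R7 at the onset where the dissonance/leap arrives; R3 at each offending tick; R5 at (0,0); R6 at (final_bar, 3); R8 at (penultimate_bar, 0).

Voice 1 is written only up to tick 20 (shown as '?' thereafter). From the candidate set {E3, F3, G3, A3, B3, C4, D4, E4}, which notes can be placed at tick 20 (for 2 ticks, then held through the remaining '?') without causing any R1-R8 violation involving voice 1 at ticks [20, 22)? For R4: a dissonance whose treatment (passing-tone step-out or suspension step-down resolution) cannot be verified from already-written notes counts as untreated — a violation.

E3: violates R2,R7
F3: violates R4
G3: legal
A3: violates R4
B3: violates R1
C4: legal
D4: violates R4
E4: legal

{C4, E4, G3}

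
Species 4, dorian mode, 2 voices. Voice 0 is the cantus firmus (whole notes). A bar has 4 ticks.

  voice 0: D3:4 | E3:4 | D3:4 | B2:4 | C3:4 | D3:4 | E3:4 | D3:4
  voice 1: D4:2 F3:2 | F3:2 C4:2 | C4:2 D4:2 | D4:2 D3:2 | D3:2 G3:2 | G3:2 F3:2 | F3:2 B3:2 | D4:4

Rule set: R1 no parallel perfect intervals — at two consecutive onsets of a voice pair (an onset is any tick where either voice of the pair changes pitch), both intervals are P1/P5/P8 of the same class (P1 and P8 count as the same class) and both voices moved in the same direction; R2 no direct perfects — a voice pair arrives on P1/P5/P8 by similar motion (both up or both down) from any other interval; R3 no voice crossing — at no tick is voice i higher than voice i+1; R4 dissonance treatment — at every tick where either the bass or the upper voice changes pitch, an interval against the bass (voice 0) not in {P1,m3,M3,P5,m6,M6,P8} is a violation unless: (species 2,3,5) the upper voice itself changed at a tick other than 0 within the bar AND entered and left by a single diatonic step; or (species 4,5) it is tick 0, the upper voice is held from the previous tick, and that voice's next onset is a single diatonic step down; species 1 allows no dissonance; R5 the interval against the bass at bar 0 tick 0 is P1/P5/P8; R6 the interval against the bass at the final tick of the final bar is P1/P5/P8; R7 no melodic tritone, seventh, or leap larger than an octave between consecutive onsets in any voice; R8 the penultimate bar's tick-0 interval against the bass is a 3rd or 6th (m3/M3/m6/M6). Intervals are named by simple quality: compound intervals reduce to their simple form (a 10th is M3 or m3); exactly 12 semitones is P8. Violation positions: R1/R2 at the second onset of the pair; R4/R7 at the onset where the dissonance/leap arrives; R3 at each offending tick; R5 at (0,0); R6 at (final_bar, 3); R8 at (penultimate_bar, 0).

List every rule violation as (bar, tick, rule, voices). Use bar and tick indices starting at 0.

(1, 0, R4, (0, 1))
(2, 0, R4, (0, 1))
(4, 0, R4, (0, 1))
(6, 0, R4, (0, 1))
(6, 0, R8, (0, 1))
(6, 2, R7, (1,))

bar 0: v0=D3 v1=D4 downbeat P8
bar 1: v0=E3 v1=F3 downbeat m2
bar 2: v0=D3 v1=C4 downbeat m7
bar 3: v0=B2 v1=D4 downbeat m3
bar 4: v0=C3 v1=D3 downbeat M2
bar 5: v0=D3 v1=G3 downbeat P4
bar 6: v0=E3 v1=F3 downbeat m2
bar 7: v0=D3 v1=D4 downbeat P8
  -> R4 @ bar 1 tick 0 v(0, 1): E3/F3 m2 untreated
  -> R4 @ bar 2 tick 0 v(0, 1): D3/C4 m7 untreated
  -> R4 @ bar 4 tick 0 v(0, 1): C3/D3 M2 untreated
  -> R4 @ bar 6 tick 0 v(0, 1): E3/F3 m2 untreated
  -> R8 @ bar 6 tick 0 v(0, 1): penult m2 not 3rd/6th
  -> R7 @ bar 6 tick 2 v(1,): F3->B3 leap 6st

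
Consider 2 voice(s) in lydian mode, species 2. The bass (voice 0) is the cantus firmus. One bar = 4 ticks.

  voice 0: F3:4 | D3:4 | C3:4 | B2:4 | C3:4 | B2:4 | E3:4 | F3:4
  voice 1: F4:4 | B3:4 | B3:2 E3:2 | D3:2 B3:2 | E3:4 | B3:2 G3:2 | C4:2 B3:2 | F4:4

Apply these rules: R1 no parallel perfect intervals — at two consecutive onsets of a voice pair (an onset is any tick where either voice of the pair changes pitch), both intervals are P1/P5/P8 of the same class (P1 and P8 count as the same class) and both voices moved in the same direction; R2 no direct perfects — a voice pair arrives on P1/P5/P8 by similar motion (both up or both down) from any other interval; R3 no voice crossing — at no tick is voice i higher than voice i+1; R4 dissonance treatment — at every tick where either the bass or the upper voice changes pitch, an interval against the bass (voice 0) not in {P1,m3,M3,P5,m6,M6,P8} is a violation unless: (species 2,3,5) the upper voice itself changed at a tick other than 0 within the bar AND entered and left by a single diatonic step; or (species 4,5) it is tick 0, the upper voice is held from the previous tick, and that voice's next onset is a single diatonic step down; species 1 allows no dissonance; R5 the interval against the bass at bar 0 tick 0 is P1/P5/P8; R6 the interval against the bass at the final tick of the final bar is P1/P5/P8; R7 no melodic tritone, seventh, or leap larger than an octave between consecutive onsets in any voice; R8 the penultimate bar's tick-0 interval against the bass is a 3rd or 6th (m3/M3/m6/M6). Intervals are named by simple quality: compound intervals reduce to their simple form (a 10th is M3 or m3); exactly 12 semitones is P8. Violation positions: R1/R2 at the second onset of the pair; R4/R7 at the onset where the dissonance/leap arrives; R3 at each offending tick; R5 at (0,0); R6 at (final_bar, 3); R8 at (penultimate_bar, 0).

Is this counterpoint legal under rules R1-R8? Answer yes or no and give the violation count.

No (4 violations)

bar 0: v0=F3 v1=F4 (P8)
bar 1: v0=D3 v1=B3 (M6)
bar 2: v0=C3 v1=B3 (M7)
bar 3: v0=B2 v1=D3 (m3)
bar 4: v0=C3 v1=E3 (M3)
bar 5: v0=B2 v1=B3 (P8)
bar 6: v0=E3 v1=C4 (m6)
bar 7: v0=F3 v1=F4 (P8)
  R7 @ bar1.0: F4->B3 leap 6st
  R4 @ bar2.0: C3/B3 M7 untreated
  R2 @ bar7.0: E3/B3 P5 -> F3/F4 P8 similar
  R7 @ bar7.0: B3->F4 leap 6st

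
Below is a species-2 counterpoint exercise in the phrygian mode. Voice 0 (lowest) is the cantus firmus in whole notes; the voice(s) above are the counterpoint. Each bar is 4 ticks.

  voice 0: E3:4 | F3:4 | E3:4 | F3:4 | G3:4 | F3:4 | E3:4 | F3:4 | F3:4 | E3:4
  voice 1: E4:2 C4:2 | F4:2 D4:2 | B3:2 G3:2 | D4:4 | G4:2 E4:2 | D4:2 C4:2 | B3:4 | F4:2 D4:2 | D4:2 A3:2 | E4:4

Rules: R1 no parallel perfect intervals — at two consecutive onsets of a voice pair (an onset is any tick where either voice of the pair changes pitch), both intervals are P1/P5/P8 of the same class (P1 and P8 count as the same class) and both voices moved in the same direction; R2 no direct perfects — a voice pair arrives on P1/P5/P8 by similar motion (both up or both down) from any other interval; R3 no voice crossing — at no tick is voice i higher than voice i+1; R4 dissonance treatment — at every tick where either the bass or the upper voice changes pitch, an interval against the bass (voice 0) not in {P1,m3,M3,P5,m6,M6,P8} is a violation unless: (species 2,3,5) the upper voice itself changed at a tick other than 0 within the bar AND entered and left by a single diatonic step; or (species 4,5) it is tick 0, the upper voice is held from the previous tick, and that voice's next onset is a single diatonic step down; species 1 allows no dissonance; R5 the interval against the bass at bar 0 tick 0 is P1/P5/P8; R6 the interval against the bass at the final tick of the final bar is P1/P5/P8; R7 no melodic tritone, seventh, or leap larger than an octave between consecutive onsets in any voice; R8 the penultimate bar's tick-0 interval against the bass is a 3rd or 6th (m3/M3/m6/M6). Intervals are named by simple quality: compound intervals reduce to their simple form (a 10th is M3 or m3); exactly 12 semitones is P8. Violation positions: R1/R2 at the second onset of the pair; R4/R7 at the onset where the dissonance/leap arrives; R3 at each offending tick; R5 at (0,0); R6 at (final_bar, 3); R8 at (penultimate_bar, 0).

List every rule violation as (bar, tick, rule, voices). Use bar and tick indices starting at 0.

bar 0: v0=E3 v1=E4 downbeat P8
bar 1: v0=F3 v1=F4 downbeat P8
bar 2: v0=E3 v1=B3 downbeat P5
bar 3: v0=F3 v1=D4 downbeat M6
bar 4: v0=G3 v1=G4 downbeat P8
bar 5: v0=F3 v1=D4 downbeat M6
bar 6: v0=E3 v1=B3 downbeat P5
bar 7: v0=F3 v1=F4 downbeat P8
bar 8: v0=F3 v1=D4 downbeat M6
bar 9: v0=E3 v1=E4 downbeat P8
  -> R2 @ bar 1 tick 0 v(0, 1): E3/C4 m6 -> F3/F4 P8 similar
  -> R2 @ bar 2 tick 0 v(0, 1): F3/D4 M6 -> E3/B3 P5 similar
  -> R2 @ bar 4 tick 0 v(0, 1): F3/D4 M6 -> G3/G4 P8 similar
  -> R1 @ bar 6 tick 0 v(0, 1): F3/C4 P5 -> E3/B3 P5 similar
  -> R2 @ bar 7 tick 0 v(0, 1): E3/B3 P5 -> F3/F4 P8 similar
  -> R7 @ bar 7 tick 0 v(1,): B3->F4 leap 6st

(1, 0, R2, (0, 1))
(2, 0, R2, (0, 1))
(4, 0, R2, (0, 1))
(6, 0, R1, (0, 1))
(7, 0, R2, (0, 1))
(7, 0, R7, (1,))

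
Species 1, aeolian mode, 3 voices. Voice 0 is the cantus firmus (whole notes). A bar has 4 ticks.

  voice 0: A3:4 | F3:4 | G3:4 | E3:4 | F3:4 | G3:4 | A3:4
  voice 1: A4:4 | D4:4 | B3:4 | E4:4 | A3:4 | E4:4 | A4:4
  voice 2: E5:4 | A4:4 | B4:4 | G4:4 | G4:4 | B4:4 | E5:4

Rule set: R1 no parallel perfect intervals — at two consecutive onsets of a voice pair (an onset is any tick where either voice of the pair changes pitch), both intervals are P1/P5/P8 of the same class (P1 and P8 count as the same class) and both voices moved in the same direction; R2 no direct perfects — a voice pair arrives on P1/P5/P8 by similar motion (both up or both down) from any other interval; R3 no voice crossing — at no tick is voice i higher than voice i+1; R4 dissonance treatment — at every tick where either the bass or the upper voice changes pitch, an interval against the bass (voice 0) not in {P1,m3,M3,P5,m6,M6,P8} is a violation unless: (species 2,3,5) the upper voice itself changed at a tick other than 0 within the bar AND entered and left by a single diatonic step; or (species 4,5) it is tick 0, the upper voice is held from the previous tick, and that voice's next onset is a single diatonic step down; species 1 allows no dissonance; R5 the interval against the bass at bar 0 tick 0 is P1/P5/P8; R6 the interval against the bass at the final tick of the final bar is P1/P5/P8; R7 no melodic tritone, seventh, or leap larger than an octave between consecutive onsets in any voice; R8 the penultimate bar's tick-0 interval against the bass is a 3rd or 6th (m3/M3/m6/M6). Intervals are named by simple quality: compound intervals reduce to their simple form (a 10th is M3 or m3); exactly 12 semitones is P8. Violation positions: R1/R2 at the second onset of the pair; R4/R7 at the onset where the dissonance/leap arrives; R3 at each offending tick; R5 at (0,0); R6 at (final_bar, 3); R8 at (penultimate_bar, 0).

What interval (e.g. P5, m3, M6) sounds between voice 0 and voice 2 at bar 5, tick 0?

voice 0=G3 voice 2=B4 -> M3

M3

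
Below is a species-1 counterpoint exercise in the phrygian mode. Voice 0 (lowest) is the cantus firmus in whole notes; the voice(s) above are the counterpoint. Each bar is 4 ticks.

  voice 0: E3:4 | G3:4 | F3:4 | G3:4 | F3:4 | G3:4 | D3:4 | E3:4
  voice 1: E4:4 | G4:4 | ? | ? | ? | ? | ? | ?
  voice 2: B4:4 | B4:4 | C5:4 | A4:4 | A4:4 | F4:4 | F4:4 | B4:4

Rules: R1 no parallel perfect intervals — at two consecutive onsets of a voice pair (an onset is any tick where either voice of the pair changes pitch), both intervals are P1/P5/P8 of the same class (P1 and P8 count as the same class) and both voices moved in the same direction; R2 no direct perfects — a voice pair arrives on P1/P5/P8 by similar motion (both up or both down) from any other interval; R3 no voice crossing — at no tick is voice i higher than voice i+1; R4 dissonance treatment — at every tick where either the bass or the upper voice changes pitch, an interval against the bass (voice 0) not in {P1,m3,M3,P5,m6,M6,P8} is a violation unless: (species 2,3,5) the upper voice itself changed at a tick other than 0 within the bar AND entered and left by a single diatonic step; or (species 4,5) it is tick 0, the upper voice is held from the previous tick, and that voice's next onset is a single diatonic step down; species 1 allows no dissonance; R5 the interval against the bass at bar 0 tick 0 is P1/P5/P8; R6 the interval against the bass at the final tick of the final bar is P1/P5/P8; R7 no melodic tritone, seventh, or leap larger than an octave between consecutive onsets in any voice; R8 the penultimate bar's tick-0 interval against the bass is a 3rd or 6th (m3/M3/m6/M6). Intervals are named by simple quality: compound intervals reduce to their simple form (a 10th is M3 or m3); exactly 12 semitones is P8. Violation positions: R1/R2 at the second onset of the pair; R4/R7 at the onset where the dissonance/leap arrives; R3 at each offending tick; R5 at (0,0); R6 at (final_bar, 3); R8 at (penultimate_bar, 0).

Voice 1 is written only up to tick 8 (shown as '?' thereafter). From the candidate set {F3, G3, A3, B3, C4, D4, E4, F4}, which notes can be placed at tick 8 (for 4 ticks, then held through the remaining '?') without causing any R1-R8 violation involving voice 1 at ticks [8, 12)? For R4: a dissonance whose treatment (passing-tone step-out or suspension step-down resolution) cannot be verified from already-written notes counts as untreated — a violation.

F3: violates R1,R7
G3: violates R4
A3: violates R7
B3: violates R4
C4: violates R2
D4: legal
E4: violates R4
F4: violates R1

{D4}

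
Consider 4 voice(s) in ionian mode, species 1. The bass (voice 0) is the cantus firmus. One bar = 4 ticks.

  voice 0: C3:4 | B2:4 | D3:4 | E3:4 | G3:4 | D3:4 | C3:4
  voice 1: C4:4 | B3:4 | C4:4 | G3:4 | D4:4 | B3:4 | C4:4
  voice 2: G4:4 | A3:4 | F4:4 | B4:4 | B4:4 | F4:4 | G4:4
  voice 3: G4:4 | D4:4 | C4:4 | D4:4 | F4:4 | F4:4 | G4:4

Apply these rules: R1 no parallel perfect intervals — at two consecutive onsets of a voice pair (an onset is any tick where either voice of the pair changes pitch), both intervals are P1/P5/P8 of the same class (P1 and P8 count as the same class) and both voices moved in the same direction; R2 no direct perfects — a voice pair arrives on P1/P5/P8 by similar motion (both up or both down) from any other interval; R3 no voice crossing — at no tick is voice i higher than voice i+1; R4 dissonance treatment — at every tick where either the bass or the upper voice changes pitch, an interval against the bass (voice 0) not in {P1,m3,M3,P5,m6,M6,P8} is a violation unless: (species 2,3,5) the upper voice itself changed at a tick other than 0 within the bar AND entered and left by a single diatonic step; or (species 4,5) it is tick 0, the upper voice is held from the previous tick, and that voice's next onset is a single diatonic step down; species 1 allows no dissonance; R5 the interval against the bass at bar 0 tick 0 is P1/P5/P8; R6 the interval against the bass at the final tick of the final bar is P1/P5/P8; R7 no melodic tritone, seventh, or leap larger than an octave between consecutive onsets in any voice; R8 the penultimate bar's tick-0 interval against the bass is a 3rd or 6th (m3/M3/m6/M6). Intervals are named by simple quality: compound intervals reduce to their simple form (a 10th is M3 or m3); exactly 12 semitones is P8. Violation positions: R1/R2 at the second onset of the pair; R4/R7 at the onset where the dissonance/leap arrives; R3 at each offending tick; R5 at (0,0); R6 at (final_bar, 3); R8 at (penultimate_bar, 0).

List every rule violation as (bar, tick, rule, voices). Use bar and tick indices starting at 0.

bar 0: v0=C3 v1=C4 v2=G4 v3=G4 downbeat P5
bar 1: v0=B2 v1=B3 v2=A3 v3=D4 downbeat m3
bar 2: v0=D3 v1=C4 v2=F4 v3=C4 downbeat m7
bar 3: v0=E3 v1=G3 v2=B4 v3=D4 downbeat m7
bar 4: v0=G3 v1=D4 v2=B4 v3=F4 downbeat m7
bar 5: v0=D3 v1=B3 v2=F4 v3=F4 downbeat m3
bar 6: v0=C3 v1=C4 v2=G4 v3=G4 downbeat P5
  -> R1 @ bar 1 tick 0 v(0, 1): C3/C4 P8 -> B2/B3 P8 similar
  -> R3 @ bar 1 tick 0 v(1, 2): B3 above A3
  -> R4 @ bar 1 tick 0 v(0, 2): B2/A3 m7 untreated
  -> R7 @ bar 1 tick 0 v(2,): G4->A3 leap 10st
  -> R3 @ bar 1 tick 1 v(1, 2): B3 above A3
  -> R3 @ bar 1 tick 2 v(1, 2): B3 above A3
  -> R3 @ bar 1 tick 3 v(1, 2): B3 above A3
  -> R3 @ bar 2 tick 0 v(2, 3): F4 above C4
  -> R4 @ bar 2 tick 0 v(0, 1): D3/C4 m7 untreated
  -> R4 @ bar 2 tick 0 v(0, 3): D3/C4 m7 untreated
  -> R3 @ bar 2 tick 1 v(2, 3): F4 above C4
  -> R3 @ bar 2 tick 2 v(2, 3): F4 above C4
  -> R3 @ bar 2 tick 3 v(2, 3): F4 above C4
  -> R2 @ bar 3 tick 0 v(0, 2): D3/F4 m3 -> E3/B4 P5 similar
  -> R3 @ bar 3 tick 0 v(2, 3): B4 above D4
  -> R4 @ bar 3 tick 0 v(0, 3): E3/D4 m7 untreated
  -> R7 @ bar 3 tick 0 v(2,): F4->B4 leap 6st
  -> R3 @ bar 3 tick 1 v(2, 3): B4 above D4
  -> R3 @ bar 3 tick 2 v(2, 3): B4 above D4
  -> R3 @ bar 3 tick 3 v(2, 3): B4 above D4
  -> R2 @ bar 4 tick 0 v(0, 1): E3/G3 m3 -> G3/D4 P5 similar
  -> R3 @ bar 4 tick 0 v(2, 3): B4 above F4
  -> R4 @ bar 4 tick 0 v(0, 3): G3/F4 m7 untreated
  -> R3 @ bar 4 tick 1 v(2, 3): B4 above F4
  -> R3 @ bar 4 tick 2 v(2, 3): B4 above F4
  -> R3 @ bar 4 tick 3 v(2, 3): B4 above F4
  -> R7 @ bar 5 tick 0 v(2,): B4->F4 leap 6st
  -> R1 @ bar 6 tick 0 v(2, 3): F4/F4 P1 -> G4/G4 P1 similar
  -> R2 @ bar 6 tick 0 v(1, 2): B3/F4 TT -> C4/G4 P5 similar
  -> R2 @ bar 6 tick 0 v(1, 3): B3/F4 TT -> C4/G4 P5 similar

(1, 0, R1, (0, 1))
(1, 0, R3, (1, 2))
(1, 0, R4, (0, 2))
(1, 0, R7, (2,))
(1, 1, R3, (1, 2))
(1, 2, R3, (1, 2))
(1, 3, R3, (1, 2))
(2, 0, R3, (2, 3))
(2, 0, R4, (0, 1))
(2, 0, R4, (0, 3))
(2, 1, R3, (2, 3))
(2, 2, R3, (2, 3))
(2, 3, R3, (2, 3))
(3, 0, R2, (0, 2))
(3, 0, R3, (2, 3))
(3, 0, R4, (0, 3))
(3, 0, R7, (2,))
(3, 1, R3, (2, 3))
(3, 2, R3, (2, 3))
(3, 3, R3, (2, 3))
(4, 0, R2, (0, 1))
(4, 0, R3, (2, 3))
(4, 0, R4, (0, 3))
(4, 1, R3, (2, 3))
(4, 2, R3, (2, 3))
(4, 3, R3, (2, 3))
(5, 0, R7, (2,))
(6, 0, R1, (2, 3))
(6, 0, R2, (1, 2))
(6, 0, R2, (1, 3))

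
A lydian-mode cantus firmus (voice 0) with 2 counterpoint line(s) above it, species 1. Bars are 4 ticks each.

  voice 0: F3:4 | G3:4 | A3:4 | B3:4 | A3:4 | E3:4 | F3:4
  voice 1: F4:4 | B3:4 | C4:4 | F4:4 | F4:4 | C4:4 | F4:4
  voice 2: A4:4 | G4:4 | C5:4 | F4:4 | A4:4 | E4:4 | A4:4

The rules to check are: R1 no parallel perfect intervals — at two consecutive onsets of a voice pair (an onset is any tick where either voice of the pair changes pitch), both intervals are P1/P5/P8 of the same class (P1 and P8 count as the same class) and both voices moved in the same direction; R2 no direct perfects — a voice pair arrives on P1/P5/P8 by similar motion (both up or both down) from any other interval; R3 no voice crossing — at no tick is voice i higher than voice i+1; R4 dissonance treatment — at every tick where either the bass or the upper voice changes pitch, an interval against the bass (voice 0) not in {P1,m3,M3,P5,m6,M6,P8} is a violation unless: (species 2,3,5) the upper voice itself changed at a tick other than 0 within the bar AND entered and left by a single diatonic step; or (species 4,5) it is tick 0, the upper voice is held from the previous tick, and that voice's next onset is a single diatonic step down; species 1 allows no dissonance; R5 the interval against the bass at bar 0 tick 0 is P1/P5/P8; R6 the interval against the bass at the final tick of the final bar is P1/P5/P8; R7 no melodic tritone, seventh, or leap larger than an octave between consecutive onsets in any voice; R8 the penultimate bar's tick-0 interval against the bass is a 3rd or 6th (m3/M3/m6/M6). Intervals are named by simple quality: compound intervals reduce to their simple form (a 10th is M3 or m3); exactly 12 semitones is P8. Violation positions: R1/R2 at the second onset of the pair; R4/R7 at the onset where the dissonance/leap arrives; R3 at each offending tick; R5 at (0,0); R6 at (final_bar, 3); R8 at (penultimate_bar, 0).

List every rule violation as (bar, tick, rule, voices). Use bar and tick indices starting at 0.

(0, 0, R5, (0, 2))
(1, 0, R7, (1,))
(2, 0, R2, (1, 2))
(3, 0, R4, (0, 1))
(3, 0, R4, (0, 2))
(5, 0, R1, (0, 2))
(5, 0, R8, (0, 2))
(6, 0, R2, (0, 1))
(6, 3, R6, (0, 2))

bar 0: v0=F3 v1=F4 v2=A4 downbeat M3
bar 1: v0=G3 v1=B3 v2=G4 downbeat P8
bar 2: v0=A3 v1=C4 v2=C5 downbeat m3
bar 3: v0=B3 v1=F4 v2=F4 downbeat TT
bar 4: v0=A3 v1=F4 v2=A4 downbeat P8
bar 5: v0=E3 v1=C4 v2=E4 downbeat P8
bar 6: v0=F3 v1=F4 v2=A4 downbeat M3
  -> R5 @ bar 0 tick 0 v(0, 2): opens on M3
  -> R7 @ bar 1 tick 0 v(1,): F4->B3 leap 6st
  -> R2 @ bar 2 tick 0 v(1, 2): B3/G4 m6 -> C4/C5 P8 similar
  -> R4 @ bar 3 tick 0 v(0, 1): B3/F4 TT untreated
  -> R4 @ bar 3 tick 0 v(0, 2): B3/F4 TT untreated
  -> R1 @ bar 5 tick 0 v(0, 2): A3/A4 P8 -> E3/E4 P8 similar
  -> R8 @ bar 5 tick 0 v(0, 2): penult P8 not 3rd/6th
  -> R2 @ bar 6 tick 0 v(0, 1): E3/C4 m6 -> F3/F4 P8 similar
  -> R6 @ bar 6 tick 3 v(0, 2): closes on M3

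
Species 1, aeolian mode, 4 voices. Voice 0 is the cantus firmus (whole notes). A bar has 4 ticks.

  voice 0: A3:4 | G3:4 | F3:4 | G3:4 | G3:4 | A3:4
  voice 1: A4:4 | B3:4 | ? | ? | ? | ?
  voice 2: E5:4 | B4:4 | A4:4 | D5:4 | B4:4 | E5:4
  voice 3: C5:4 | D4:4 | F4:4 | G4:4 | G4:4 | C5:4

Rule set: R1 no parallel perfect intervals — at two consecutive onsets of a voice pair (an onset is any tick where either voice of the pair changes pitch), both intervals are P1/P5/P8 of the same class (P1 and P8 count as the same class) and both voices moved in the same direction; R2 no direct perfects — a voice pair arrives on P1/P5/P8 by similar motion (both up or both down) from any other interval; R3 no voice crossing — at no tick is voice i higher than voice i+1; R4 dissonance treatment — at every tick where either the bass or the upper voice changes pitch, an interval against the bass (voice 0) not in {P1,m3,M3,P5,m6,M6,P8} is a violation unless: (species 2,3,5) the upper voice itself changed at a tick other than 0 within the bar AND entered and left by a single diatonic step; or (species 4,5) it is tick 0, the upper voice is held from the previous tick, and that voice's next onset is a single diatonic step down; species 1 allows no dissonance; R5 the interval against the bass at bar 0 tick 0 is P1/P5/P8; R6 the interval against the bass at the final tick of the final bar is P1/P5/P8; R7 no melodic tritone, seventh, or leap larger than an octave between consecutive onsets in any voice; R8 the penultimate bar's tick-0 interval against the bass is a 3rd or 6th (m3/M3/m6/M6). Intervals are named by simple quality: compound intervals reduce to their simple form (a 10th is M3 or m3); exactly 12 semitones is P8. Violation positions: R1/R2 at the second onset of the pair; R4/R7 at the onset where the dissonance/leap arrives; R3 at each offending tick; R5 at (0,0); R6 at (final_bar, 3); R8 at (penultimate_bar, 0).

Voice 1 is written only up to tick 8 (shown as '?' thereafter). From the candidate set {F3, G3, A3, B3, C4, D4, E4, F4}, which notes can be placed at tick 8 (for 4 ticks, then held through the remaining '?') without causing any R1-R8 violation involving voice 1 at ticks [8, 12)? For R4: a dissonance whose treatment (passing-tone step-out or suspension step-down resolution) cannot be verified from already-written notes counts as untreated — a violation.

{C4, D4}

F3: violates R2,R7
G3: violates R4
A3: violates R1
B3: violates R4
C4: legal
D4: legal
E4: violates R4
F4: violates R2,R7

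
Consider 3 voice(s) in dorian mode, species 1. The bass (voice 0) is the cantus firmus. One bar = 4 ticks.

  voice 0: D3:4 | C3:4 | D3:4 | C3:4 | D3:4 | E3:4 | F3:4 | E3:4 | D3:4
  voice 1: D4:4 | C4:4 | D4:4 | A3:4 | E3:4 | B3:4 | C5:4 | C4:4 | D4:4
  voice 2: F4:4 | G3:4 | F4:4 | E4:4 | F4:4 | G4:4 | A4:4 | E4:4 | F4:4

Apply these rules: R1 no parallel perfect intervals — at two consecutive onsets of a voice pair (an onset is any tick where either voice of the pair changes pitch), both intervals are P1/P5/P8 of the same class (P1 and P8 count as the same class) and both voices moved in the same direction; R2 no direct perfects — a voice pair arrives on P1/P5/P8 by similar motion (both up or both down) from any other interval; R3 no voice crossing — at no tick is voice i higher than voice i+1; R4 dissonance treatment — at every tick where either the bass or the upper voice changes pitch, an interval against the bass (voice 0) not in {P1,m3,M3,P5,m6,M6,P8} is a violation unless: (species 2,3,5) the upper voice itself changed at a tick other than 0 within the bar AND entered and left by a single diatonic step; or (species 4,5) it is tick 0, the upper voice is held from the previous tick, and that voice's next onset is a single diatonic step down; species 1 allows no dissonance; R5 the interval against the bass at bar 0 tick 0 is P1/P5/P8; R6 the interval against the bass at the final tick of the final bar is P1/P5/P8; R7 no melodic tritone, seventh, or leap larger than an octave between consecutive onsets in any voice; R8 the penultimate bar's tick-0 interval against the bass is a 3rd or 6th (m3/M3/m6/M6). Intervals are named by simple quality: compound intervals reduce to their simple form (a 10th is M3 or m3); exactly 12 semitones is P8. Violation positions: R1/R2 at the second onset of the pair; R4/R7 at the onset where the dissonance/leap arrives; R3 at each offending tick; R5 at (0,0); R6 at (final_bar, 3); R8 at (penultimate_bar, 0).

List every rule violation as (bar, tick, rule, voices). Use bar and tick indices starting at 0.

(0, 0, R5, (0, 2))
(1, 0, R1, (0, 1))
(1, 0, R2, (0, 2))
(1, 0, R3, (1, 2))
(1, 0, R7, (2,))
(1, 1, R3, (1, 2))
(1, 2, R3, (1, 2))
(1, 3, R3, (1, 2))
(2, 0, R1, (0, 1))
(2, 0, R7, (2,))
(3, 0, R2, (1, 2))
(4, 0, R4, (0, 1))
(5, 0, R2, (0, 1))
(6, 0, R1, (0, 1))
(6, 0, R3, (1, 2))
(6, 0, R7, (1,))
(6, 1, R3, (1, 2))
(6, 2, R3, (1, 2))
(6, 3, R3, (1, 2))
(7, 0, R2, (0, 2))
(7, 0, R8, (0, 2))
(8, 3, R6, (0, 2))

bar 0: v0=D3 v1=D4 v2=F4 downbeat m3
bar 1: v0=C3 v1=C4 v2=G3 downbeat P5
bar 2: v0=D3 v1=D4 v2=F4 downbeat m3
bar 3: v0=C3 v1=A3 v2=E4 downbeat M3
bar 4: v0=D3 v1=E3 v2=F4 downbeat m3
bar 5: v0=E3 v1=B3 v2=G4 downbeat m3
bar 6: v0=F3 v1=C5 v2=A4 downbeat M3
bar 7: v0=E3 v1=C4 v2=E4 downbeat P8
bar 8: v0=D3 v1=D4 v2=F4 downbeat m3
  -> R5 @ bar 0 tick 0 v(0, 2): opens on m3
  -> R1 @ bar 1 tick 0 v(0, 1): D3/D4 P8 -> C3/C4 P8 similar
  -> R2 @ bar 1 tick 0 v(0, 2): D3/F4 m3 -> C3/G3 P5 similar
  -> R3 @ bar 1 tick 0 v(1, 2): C4 above G3
  -> R7 @ bar 1 tick 0 v(2,): F4->G3 leap 10st
  -> R3 @ bar 1 tick 1 v(1, 2): C4 above G3
  -> R3 @ bar 1 tick 2 v(1, 2): C4 above G3
  -> R3 @ bar 1 tick 3 v(1, 2): C4 above G3
  -> R1 @ bar 2 tick 0 v(0, 1): C3/C4 P8 -> D3/D4 P8 similar
  -> R7 @ bar 2 tick 0 v(2,): G3->F4 leap 10st
  -> R2 @ bar 3 tick 0 v(1, 2): D4/F4 m3 -> A3/E4 P5 similar
  -> R4 @ bar 4 tick 0 v(0, 1): D3/E3 M2 untreated
  -> R2 @ bar 5 tick 0 v(0, 1): D3/E3 M2 -> E3/B3 P5 similar
  -> R1 @ bar 6 tick 0 v(0, 1): E3/B3 P5 -> F3/C5 P5 similar
  -> R3 @ bar 6 tick 0 v(1, 2): C5 above A4
  -> R7 @ bar 6 tick 0 v(1,): B3->C5 leap 13st
  -> R3 @ bar 6 tick 1 v(1, 2): C5 above A4
  -> R3 @ bar 6 tick 2 v(1, 2): C5 above A4
  -> R3 @ bar 6 tick 3 v(1, 2): C5 above A4
  -> R2 @ bar 7 tick 0 v(0, 2): F3/A4 M3 -> E3/E4 P8 similar
  -> R8 @ bar 7 tick 0 v(0, 2): penult P8 not 3rd/6th
  -> R6 @ bar 8 tick 3 v(0, 2): closes on m3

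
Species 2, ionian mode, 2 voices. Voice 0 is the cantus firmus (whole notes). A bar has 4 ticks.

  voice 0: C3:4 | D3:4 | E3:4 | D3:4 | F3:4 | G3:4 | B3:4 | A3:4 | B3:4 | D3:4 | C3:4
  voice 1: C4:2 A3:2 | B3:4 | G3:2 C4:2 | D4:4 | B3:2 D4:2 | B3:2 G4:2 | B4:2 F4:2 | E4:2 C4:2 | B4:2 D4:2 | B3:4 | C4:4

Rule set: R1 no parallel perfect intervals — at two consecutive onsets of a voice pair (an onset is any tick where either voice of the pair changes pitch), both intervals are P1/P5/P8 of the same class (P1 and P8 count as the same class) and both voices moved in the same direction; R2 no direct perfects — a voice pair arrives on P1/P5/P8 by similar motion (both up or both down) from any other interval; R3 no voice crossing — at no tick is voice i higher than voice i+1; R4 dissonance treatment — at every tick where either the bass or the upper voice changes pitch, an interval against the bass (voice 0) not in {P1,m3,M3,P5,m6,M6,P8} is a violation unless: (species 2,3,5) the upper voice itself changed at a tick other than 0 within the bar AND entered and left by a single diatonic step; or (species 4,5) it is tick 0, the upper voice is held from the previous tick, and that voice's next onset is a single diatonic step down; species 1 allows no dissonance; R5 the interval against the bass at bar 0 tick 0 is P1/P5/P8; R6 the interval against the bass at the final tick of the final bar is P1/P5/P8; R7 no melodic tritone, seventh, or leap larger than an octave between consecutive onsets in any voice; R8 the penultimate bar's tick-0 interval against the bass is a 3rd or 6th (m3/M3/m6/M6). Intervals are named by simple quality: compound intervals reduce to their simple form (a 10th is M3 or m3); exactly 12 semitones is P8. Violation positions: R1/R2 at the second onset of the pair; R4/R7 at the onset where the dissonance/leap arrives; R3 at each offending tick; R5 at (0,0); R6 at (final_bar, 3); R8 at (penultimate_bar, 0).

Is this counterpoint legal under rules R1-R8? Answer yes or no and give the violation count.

bar 0: v0=C3 v1=C4 (P8)
bar 1: v0=D3 v1=B3 (M6)
bar 2: v0=E3 v1=G3 (m3)
bar 3: v0=D3 v1=D4 (P8)
bar 4: v0=F3 v1=B3 (TT)
bar 5: v0=G3 v1=B3 (M3)
bar 6: v0=B3 v1=B4 (P8)
bar 7: v0=A3 v1=E4 (P5)
bar 8: v0=B3 v1=B4 (P8)
bar 9: v0=D3 v1=B3 (M6)
bar 10: v0=C3 v1=C4 (P8)
  R4 @ bar4.0: F3/B3 TT untreated
  R1 @ bar6.0: G3/G4 P8 -> B3/B4 P8 similar
  R4 @ bar6.2: B3/F4 TT untreated
  R7 @ bar6.2: B4->F4 leap 6st
  R2 @ bar7.0: B3/F4 TT -> A3/E4 P5 similar
  R2 @ bar8.0: A3/C4 m3 -> B3/B4 P8 similar
  R7 @ bar8.0: C4->B4 leap 11st

No (7 violations)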